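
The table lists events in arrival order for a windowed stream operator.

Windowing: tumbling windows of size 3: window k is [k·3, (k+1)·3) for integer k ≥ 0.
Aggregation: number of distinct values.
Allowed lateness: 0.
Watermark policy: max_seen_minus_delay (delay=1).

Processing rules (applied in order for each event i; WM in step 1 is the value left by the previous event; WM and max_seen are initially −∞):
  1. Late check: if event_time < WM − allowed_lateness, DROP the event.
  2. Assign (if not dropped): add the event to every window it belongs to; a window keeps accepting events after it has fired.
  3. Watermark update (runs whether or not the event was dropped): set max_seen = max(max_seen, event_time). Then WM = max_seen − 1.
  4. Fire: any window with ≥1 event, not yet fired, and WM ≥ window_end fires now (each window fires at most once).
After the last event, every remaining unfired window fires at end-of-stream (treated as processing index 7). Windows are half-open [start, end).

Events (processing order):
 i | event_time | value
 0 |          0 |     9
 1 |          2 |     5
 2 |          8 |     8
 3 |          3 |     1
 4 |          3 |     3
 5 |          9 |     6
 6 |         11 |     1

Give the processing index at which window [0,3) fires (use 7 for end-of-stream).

2

i=0 t=0 v=9: → [0,3); WM=-1
i=1 t=2 v=5: → [0,3); WM=1
i=2 t=8 v=8: → [6,9); WM=7; [0,3) fires=2
i=3 t=3 v=1: DROP (t<7-0); WM=7
i=4 t=3 v=3: DROP (t<7-0); WM=7
i=5 t=9 v=6: → [9,12); WM=8
i=6 t=11 v=1: → [9,12); WM=10; [6,9) fires=1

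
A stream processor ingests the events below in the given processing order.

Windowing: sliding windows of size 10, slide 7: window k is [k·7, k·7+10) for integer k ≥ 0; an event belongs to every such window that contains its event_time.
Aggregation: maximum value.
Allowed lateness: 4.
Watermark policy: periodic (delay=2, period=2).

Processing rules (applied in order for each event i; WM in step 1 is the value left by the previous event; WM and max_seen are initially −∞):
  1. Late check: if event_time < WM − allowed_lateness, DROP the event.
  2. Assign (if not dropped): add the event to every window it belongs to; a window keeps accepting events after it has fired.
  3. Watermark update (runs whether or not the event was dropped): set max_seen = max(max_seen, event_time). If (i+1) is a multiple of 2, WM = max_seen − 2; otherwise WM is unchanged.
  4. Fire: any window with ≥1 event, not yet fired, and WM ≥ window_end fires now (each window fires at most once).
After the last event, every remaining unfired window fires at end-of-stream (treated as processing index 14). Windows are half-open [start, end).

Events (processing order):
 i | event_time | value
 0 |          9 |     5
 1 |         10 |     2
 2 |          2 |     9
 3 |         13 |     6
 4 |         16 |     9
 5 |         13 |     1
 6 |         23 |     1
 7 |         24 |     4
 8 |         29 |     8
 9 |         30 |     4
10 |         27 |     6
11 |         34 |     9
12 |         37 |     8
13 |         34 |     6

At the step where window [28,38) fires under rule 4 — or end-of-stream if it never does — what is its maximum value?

i=0 t=9 v=5: → [7,17),[0,10); WM=−∞
i=1 t=10 v=2: → [7,17); WM=8
i=2 t=2 v=9: DROP (t<8-4); WM=8
i=3 t=13 v=6: → [7,17); WM=11; [0,10) fires=5
i=4 t=16 v=9: → [14,24),[7,17); WM=11
i=5 t=13 v=1: → [7,17); WM=14
i=6 t=23 v=1: → [21,31),[14,24); WM=14
i=7 t=24 v=4: → [21,31); WM=22; [7,17) fires=9
i=8 t=29 v=8: → [28,38),[21,31); WM=22
i=9 t=30 v=4: → [28,38),[21,31); WM=28; [14,24) fires=9
i=10 t=27 v=6: → [21,31); WM=28
i=11 t=34 v=9: → [28,38); WM=32; [21,31) fires=8
i=12 t=37 v=8: → [35,45),[28,38); WM=32
i=13 t=34 v=6: → [28,38); WM=35

9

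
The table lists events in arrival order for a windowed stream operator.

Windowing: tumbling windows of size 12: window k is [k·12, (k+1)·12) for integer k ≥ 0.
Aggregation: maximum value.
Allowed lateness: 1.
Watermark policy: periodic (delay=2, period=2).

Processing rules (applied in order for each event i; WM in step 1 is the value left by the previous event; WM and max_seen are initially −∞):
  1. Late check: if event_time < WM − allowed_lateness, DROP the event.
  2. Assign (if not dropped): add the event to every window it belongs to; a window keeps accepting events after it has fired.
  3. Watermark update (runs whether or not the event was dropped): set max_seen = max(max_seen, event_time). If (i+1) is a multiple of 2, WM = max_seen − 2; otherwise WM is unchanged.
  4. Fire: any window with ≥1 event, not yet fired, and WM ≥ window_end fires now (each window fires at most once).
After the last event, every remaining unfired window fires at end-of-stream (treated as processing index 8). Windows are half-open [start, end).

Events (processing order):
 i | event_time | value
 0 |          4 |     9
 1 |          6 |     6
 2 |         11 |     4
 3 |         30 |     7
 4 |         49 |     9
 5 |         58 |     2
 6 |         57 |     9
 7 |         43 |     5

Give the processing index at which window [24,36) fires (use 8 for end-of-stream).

i=0 t=4 v=9: → [0,12); WM=−∞
i=1 t=6 v=6: → [0,12); WM=4
i=2 t=11 v=4: → [0,12); WM=4
i=3 t=30 v=7: → [24,36); WM=28; [0,12) fires=9
i=4 t=49 v=9: → [48,60); WM=28
i=5 t=58 v=2: → [48,60); WM=56; [24,36) fires=7
i=6 t=57 v=9: → [48,60); WM=56
i=7 t=43 v=5: DROP (t<56-1); WM=56

5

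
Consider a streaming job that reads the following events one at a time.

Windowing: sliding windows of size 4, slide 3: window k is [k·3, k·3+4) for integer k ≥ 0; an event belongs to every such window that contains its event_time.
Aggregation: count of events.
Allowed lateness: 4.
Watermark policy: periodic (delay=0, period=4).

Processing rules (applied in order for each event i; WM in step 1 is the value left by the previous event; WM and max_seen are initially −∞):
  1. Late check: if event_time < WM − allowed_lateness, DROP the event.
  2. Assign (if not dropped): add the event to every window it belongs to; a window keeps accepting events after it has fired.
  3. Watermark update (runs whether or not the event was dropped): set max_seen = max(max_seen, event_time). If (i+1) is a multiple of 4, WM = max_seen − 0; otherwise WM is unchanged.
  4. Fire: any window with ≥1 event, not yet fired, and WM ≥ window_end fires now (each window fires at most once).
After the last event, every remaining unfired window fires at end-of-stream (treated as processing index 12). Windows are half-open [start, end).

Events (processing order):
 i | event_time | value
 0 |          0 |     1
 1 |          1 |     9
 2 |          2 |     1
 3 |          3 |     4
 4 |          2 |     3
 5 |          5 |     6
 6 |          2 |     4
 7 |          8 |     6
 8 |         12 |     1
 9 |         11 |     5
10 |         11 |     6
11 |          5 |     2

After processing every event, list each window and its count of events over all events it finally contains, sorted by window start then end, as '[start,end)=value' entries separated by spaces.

[0,4)=6 [3,7)=3 [6,10)=1 [9,13)=3 [12,16)=1

i=0 t=0 v=1: → [0,4); WM=−∞
i=1 t=1 v=9: → [0,4); WM=−∞
i=2 t=2 v=1: → [0,4); WM=−∞
i=3 t=3 v=4: → [3,7),[0,4); WM=3
i=4 t=2 v=3: → [0,4); WM=3
i=5 t=5 v=6: → [3,7); WM=3
i=6 t=2 v=4: → [0,4); WM=3
i=7 t=8 v=6: → [6,10); WM=8; [0,4) fires=6 [3,7) fires=2
i=8 t=12 v=1: → [12,16),[9,13); WM=8
i=9 t=11 v=5: → [9,13); WM=8
i=10 t=11 v=6: → [9,13); WM=8
i=11 t=5 v=2: → [3,7); WM=12; [6,10) fires=1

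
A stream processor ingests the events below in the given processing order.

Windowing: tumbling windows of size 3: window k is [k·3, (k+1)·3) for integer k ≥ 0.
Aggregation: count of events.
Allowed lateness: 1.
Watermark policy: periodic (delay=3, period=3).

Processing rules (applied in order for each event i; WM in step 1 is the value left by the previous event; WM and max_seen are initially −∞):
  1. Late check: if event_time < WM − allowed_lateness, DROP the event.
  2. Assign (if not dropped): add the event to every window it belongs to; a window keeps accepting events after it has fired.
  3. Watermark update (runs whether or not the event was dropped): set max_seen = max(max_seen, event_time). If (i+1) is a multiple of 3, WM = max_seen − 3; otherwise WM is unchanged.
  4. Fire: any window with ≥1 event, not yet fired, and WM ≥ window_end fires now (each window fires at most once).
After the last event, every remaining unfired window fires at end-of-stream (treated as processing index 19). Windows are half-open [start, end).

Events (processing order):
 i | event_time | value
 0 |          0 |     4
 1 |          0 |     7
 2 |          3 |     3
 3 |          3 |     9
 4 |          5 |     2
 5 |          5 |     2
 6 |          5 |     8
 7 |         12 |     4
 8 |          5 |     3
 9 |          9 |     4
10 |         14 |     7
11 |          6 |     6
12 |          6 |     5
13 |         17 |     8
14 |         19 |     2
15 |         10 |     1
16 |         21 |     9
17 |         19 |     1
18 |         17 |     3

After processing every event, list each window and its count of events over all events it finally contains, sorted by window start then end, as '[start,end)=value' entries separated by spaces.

[0,3)=2 [3,6)=6 [9,12)=1 [12,15)=2 [15,18)=2 [18,21)=2 [21,24)=1

i=0 t=0 v=4: → [0,3); WM=−∞
i=1 t=0 v=7: → [0,3); WM=−∞
i=2 t=3 v=3: → [3,6); WM=0
i=3 t=3 v=9: → [3,6); WM=0
i=4 t=5 v=2: → [3,6); WM=0
i=5 t=5 v=2: → [3,6); WM=2
i=6 t=5 v=8: → [3,6); WM=2
i=7 t=12 v=4: → [12,15); WM=2
i=8 t=5 v=3: → [3,6); WM=9; [0,3) fires=2 [3,6) fires=6
i=9 t=9 v=4: → [9,12); WM=9
i=10 t=14 v=7: → [12,15); WM=9
i=11 t=6 v=6: DROP (t<9-1); WM=11
i=12 t=6 v=5: DROP (t<11-1); WM=11
i=13 t=17 v=8: → [15,18); WM=11
i=14 t=19 v=2: → [18,21); WM=16; [9,12) fires=1 [12,15) fires=2
i=15 t=10 v=1: DROP (t<16-1); WM=16
i=16 t=21 v=9: → [21,24); WM=16
i=17 t=19 v=1: → [18,21); WM=18; [15,18) fires=1
i=18 t=17 v=3: → [15,18); WM=18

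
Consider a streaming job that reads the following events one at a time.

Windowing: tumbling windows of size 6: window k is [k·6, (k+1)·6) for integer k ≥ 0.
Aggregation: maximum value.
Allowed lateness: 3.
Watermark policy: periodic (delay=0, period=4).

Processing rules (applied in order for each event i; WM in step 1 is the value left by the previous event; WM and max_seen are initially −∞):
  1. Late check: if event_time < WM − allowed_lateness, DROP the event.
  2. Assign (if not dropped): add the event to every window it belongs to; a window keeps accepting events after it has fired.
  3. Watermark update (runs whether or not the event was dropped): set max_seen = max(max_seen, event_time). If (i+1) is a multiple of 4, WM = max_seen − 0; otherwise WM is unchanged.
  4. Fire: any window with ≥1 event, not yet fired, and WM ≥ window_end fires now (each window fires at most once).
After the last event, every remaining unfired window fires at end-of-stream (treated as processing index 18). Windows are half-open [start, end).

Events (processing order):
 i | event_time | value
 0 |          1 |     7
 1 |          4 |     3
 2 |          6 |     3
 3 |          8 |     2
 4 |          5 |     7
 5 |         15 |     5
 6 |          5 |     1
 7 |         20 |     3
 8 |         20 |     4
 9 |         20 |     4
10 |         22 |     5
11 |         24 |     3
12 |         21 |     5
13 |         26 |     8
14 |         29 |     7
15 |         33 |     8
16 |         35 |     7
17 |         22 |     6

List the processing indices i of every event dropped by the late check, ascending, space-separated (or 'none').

17

i=0 t=1 v=7: → [0,6); WM=−∞
i=1 t=4 v=3: → [0,6); WM=−∞
i=2 t=6 v=3: → [6,12); WM=−∞
i=3 t=8 v=2: → [6,12); WM=8; [0,6) fires=7
i=4 t=5 v=7: → [0,6); WM=8
i=5 t=15 v=5: → [12,18); WM=8
i=6 t=5 v=1: → [0,6); WM=8
i=7 t=20 v=3: → [18,24); WM=20; [6,12) fires=3 [12,18) fires=5
i=8 t=20 v=4: → [18,24); WM=20
i=9 t=20 v=4: → [18,24); WM=20
i=10 t=22 v=5: → [18,24); WM=20
i=11 t=24 v=3: → [24,30); WM=24; [18,24) fires=5
i=12 t=21 v=5: → [18,24); WM=24
i=13 t=26 v=8: → [24,30); WM=24
i=14 t=29 v=7: → [24,30); WM=24
i=15 t=33 v=8: → [30,36); WM=33; [24,30) fires=8
i=16 t=35 v=7: → [30,36); WM=33
i=17 t=22 v=6: DROP (t<33-3); WM=33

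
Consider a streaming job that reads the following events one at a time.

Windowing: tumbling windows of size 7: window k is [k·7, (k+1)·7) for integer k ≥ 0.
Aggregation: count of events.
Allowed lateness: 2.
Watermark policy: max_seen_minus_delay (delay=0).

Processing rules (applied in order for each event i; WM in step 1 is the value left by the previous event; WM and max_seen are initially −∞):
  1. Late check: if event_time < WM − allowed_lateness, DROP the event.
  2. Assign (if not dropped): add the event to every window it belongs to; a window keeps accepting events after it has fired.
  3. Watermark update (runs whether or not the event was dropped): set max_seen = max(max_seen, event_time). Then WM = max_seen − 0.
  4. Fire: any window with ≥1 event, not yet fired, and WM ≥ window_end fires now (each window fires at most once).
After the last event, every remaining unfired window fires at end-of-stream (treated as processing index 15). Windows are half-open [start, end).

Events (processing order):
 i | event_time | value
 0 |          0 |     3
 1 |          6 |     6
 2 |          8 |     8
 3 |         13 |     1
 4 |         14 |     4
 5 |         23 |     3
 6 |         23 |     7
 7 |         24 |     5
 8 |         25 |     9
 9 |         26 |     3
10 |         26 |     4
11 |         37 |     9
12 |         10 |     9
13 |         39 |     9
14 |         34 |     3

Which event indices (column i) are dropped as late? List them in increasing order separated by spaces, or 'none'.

i=0 t=0 v=3: → [0,7); WM=0
i=1 t=6 v=6: → [0,7); WM=6
i=2 t=8 v=8: → [7,14); WM=8; [0,7) fires=2
i=3 t=13 v=1: → [7,14); WM=13
i=4 t=14 v=4: → [14,21); WM=14; [7,14) fires=2
i=5 t=23 v=3: → [21,28); WM=23; [14,21) fires=1
i=6 t=23 v=7: → [21,28); WM=23
i=7 t=24 v=5: → [21,28); WM=24
i=8 t=25 v=9: → [21,28); WM=25
i=9 t=26 v=3: → [21,28); WM=26
i=10 t=26 v=4: → [21,28); WM=26
i=11 t=37 v=9: → [35,42); WM=37; [21,28) fires=6
i=12 t=10 v=9: DROP (t<37-2); WM=37
i=13 t=39 v=9: → [35,42); WM=39
i=14 t=34 v=3: DROP (t<39-2); WM=39

12 14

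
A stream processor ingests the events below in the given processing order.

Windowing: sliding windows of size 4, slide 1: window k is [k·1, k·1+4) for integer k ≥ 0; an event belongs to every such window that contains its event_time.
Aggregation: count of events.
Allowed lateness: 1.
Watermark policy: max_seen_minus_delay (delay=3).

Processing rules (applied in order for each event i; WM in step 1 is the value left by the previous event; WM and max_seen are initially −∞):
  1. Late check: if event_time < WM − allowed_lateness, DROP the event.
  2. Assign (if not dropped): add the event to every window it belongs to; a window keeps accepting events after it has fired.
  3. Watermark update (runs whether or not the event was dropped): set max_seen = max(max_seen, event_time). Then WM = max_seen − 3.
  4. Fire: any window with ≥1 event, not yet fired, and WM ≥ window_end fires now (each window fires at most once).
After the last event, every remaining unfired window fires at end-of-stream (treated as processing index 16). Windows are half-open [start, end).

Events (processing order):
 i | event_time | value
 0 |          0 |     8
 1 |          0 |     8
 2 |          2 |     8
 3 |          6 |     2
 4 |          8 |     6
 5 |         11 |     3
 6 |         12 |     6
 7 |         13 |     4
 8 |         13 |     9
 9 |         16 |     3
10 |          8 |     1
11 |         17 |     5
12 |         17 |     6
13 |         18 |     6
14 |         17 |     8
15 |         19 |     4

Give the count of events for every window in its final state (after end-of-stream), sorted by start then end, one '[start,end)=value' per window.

[0,4)=3 [1,5)=1 [2,6)=1 [3,7)=1 [4,8)=1 [5,9)=2 [6,10)=2 [7,11)=1 [8,12)=2 [9,13)=2 [10,14)=4 [11,15)=4 [12,16)=3 [13,17)=3 [14,18)=4 [15,19)=5 [16,20)=6 [17,21)=5 [18,22)=2 [19,23)=1

i=0 t=0 v=8: → [0,4); WM=-3
i=1 t=0 v=8: → [0,4); WM=-3
i=2 t=2 v=8: → [2,6),[1,5),[0,4); WM=-1
i=3 t=6 v=2: → [6,10),[5,9),[4,8),[3,7); WM=3
i=4 t=8 v=6: → [8,12),[7,11),[6,10),[5,9); WM=5; [0,4) fires=3 [1,5) fires=1
i=5 t=11 v=3: → [11,15),[10,14),[9,13),[8,12); WM=8; [2,6) fires=1 [3,7) fires=1 [4,8) fires=1
i=6 t=12 v=6: → [12,16),[11,15),[10,14),[9,13); WM=9; [5,9) fires=2
i=7 t=13 v=4: → [13,17),[12,16),[11,15),[10,14); WM=10; [6,10) fires=2
i=8 t=13 v=9: → [13,17),[12,16),[11,15),[10,14); WM=10
i=9 t=16 v=3: → [16,20),[15,19),[14,18),[13,17); WM=13; [7,11) fires=1 [8,12) fires=2 [9,13) fires=2
i=10 t=8 v=1: DROP (t<13-1); WM=13
i=11 t=17 v=5: → [17,21),[16,20),[15,19),[14,18); WM=14; [10,14) fires=4
i=12 t=17 v=6: → [17,21),[16,20),[15,19),[14,18); WM=14
i=13 t=18 v=6: → [18,22),[17,21),[16,20),[15,19); WM=15; [11,15) fires=4
i=14 t=17 v=8: → [17,21),[16,20),[15,19),[14,18); WM=15
i=15 t=19 v=4: → [19,23),[18,22),[17,21),[16,20); WM=16; [12,16) fires=3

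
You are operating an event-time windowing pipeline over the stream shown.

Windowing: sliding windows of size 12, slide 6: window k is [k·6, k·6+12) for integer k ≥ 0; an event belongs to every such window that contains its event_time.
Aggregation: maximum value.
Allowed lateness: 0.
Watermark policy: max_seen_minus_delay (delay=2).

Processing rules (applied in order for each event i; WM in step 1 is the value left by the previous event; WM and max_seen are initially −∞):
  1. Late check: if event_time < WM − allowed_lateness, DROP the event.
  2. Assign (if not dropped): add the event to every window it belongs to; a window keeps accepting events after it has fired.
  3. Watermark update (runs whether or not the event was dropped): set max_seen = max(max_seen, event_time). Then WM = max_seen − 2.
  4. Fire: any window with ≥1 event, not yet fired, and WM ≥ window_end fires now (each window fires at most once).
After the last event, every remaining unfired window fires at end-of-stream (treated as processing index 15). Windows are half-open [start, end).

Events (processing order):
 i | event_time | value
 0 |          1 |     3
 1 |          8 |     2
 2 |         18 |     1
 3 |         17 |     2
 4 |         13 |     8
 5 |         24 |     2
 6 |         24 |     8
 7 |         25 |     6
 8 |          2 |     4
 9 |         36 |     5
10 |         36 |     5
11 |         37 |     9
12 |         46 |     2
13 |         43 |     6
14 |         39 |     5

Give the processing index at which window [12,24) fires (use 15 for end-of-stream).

9

i=0 t=1 v=3: → [0,12); WM=-1
i=1 t=8 v=2: → [6,18),[0,12); WM=6
i=2 t=18 v=1: → [18,30),[12,24); WM=16; [0,12) fires=3
i=3 t=17 v=2: → [12,24),[6,18); WM=16
i=4 t=13 v=8: DROP (t<16-0); WM=16
i=5 t=24 v=2: → [24,36),[18,30); WM=22; [6,18) fires=2
i=6 t=24 v=8: → [24,36),[18,30); WM=22
i=7 t=25 v=6: → [24,36),[18,30); WM=23
i=8 t=2 v=4: DROP (t<23-0); WM=23
i=9 t=36 v=5: → [36,48),[30,42); WM=34; [12,24) fires=2 [18,30) fires=8
i=10 t=36 v=5: → [36,48),[30,42); WM=34
i=11 t=37 v=9: → [36,48),[30,42); WM=35
i=12 t=46 v=2: → [42,54),[36,48); WM=44; [24,36) fires=8 [30,42) fires=9
i=13 t=43 v=6: DROP (t<44-0); WM=44
i=14 t=39 v=5: DROP (t<44-0); WM=44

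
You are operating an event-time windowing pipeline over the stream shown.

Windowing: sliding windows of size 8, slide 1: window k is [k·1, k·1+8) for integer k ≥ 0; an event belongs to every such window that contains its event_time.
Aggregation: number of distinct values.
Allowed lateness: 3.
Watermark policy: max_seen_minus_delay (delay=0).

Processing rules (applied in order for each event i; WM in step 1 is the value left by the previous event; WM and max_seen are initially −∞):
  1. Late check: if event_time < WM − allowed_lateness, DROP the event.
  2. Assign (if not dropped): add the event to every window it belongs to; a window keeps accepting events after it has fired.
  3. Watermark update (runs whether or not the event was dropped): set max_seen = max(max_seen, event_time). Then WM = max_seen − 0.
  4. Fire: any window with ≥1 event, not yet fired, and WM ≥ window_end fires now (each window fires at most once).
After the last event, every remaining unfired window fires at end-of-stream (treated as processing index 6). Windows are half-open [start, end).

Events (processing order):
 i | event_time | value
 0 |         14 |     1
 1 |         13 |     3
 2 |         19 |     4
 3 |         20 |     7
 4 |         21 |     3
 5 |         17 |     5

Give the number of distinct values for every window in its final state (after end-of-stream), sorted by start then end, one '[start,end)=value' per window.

i=0 t=14 v=1: → [14,22),[13,21),[12,20),[11,19),[10,18),[9,17),[8,16),[7,15); WM=14
i=1 t=13 v=3: → [13,21),[12,20),[11,19),[10,18),[9,17),[8,16),[7,15),[6,14); WM=14; [6,14) fires=1
i=2 t=19 v=4: → [19,27),[18,26),[17,25),[16,24),[15,23),[14,22),[13,21),[12,20); WM=19; [7,15) fires=2 [8,16) fires=2 [9,17) fires=2 [10,18) fires=2 [11,19) fires=2
i=3 t=20 v=7: → [20,28),[19,27),[18,26),[17,25),[16,24),[15,23),[14,22),[13,21); WM=20; [12,20) fires=3
i=4 t=21 v=3: → [21,29),[20,28),[19,27),[18,26),[17,25),[16,24),[15,23),[14,22); WM=21; [13,21) fires=4
i=5 t=17 v=5: DROP (t<21-3); WM=21

[6,14)=1 [7,15)=2 [8,16)=2 [9,17)=2 [10,18)=2 [11,19)=2 [12,20)=3 [13,21)=4 [14,22)=4 [15,23)=3 [16,24)=3 [17,25)=3 [18,26)=3 [19,27)=3 [20,28)=2 [21,29)=1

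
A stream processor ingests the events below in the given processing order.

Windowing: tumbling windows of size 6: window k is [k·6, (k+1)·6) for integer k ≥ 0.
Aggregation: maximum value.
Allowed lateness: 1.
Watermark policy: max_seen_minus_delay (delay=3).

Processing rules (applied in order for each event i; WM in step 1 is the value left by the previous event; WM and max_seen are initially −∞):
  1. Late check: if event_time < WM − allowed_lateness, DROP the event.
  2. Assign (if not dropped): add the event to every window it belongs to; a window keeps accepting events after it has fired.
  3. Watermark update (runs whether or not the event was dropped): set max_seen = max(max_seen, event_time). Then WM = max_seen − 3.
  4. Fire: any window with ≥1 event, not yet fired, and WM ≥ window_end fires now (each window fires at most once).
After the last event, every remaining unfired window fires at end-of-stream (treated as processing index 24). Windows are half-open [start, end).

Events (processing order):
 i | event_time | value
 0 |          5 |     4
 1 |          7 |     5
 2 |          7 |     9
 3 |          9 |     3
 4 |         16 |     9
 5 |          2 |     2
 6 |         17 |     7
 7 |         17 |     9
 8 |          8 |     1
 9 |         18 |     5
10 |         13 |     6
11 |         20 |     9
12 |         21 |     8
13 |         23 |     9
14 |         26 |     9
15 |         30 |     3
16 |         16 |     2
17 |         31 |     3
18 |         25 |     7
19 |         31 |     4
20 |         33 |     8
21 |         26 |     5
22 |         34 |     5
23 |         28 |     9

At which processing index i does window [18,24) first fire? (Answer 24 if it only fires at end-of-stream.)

i=0 t=5 v=4: → [0,6); WM=2
i=1 t=7 v=5: → [6,12); WM=4
i=2 t=7 v=9: → [6,12); WM=4
i=3 t=9 v=3: → [6,12); WM=6; [0,6) fires=4
i=4 t=16 v=9: → [12,18); WM=13; [6,12) fires=9
i=5 t=2 v=2: DROP (t<13-1); WM=13
i=6 t=17 v=7: → [12,18); WM=14
i=7 t=17 v=9: → [12,18); WM=14
i=8 t=8 v=1: DROP (t<14-1); WM=14
i=9 t=18 v=5: → [18,24); WM=15
i=10 t=13 v=6: DROP (t<15-1); WM=15
i=11 t=20 v=9: → [18,24); WM=17
i=12 t=21 v=8: → [18,24); WM=18; [12,18) fires=9
i=13 t=23 v=9: → [18,24); WM=20
i=14 t=26 v=9: → [24,30); WM=23
i=15 t=30 v=3: → [30,36); WM=27; [18,24) fires=9
i=16 t=16 v=2: DROP (t<27-1); WM=27
i=17 t=31 v=3: → [30,36); WM=28
i=18 t=25 v=7: DROP (t<28-1); WM=28
i=19 t=31 v=4: → [30,36); WM=28
i=20 t=33 v=8: → [30,36); WM=30; [24,30) fires=9
i=21 t=26 v=5: DROP (t<30-1); WM=30
i=22 t=34 v=5: → [30,36); WM=31
i=23 t=28 v=9: DROP (t<31-1); WM=31

15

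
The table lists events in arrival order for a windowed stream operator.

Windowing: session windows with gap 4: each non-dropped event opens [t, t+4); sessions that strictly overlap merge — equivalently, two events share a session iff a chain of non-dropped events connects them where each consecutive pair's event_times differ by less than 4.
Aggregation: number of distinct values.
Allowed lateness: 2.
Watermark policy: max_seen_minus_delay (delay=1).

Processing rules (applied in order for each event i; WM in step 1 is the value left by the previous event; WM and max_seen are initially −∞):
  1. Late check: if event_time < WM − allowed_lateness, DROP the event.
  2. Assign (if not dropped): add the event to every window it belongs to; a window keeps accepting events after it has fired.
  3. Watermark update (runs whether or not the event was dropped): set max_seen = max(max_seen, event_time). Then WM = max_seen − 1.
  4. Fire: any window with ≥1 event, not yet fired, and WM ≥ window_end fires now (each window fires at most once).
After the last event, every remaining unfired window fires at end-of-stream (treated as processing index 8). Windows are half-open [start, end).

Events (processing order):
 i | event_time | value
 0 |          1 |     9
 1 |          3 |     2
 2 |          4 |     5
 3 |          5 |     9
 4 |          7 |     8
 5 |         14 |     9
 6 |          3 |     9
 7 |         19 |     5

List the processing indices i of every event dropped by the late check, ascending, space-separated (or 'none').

i=0 t=1 v=9: → [1,5); WM=0
i=1 t=3 v=2: → [1,7); WM=2
i=2 t=4 v=5: → [1,8); WM=3
i=3 t=5 v=9: → [1,9); WM=4
i=4 t=7 v=8: → [1,11); WM=6
i=5 t=14 v=9: → [14,18); WM=13
i=6 t=3 v=9: DROP (t<13-2); WM=13
i=7 t=19 v=5: → [19,23); WM=18

6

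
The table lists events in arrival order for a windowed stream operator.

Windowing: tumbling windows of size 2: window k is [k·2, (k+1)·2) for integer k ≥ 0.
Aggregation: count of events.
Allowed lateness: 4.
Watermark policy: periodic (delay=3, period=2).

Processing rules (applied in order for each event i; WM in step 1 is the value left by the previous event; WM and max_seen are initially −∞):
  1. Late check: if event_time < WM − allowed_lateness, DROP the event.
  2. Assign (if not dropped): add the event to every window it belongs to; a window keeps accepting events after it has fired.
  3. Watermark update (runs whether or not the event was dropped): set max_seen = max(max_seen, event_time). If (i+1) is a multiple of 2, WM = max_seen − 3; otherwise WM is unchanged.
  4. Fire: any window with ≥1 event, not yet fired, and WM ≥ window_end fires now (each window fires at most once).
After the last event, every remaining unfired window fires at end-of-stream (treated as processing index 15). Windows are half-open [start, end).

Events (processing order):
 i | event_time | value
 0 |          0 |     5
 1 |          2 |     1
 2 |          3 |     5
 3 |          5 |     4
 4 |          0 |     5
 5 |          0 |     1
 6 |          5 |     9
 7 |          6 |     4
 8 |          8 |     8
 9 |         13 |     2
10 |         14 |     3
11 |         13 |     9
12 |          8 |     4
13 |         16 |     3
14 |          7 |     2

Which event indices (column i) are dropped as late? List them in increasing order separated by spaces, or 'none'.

14

i=0 t=0 v=5: → [0,2); WM=−∞
i=1 t=2 v=1: → [2,4); WM=-1
i=2 t=3 v=5: → [2,4); WM=-1
i=3 t=5 v=4: → [4,6); WM=2; [0,2) fires=1
i=4 t=0 v=5: → [0,2); WM=2
i=5 t=0 v=1: → [0,2); WM=2
i=6 t=5 v=9: → [4,6); WM=2
i=7 t=6 v=4: → [6,8); WM=3
i=8 t=8 v=8: → [8,10); WM=3
i=9 t=13 v=2: → [12,14); WM=10; [2,4) fires=2 [4,6) fires=2 [6,8) fires=1 [8,10) fires=1
i=10 t=14 v=3: → [14,16); WM=10
i=11 t=13 v=9: → [12,14); WM=11
i=12 t=8 v=4: → [8,10); WM=11
i=13 t=16 v=3: → [16,18); WM=13
i=14 t=7 v=2: DROP (t<13-4); WM=13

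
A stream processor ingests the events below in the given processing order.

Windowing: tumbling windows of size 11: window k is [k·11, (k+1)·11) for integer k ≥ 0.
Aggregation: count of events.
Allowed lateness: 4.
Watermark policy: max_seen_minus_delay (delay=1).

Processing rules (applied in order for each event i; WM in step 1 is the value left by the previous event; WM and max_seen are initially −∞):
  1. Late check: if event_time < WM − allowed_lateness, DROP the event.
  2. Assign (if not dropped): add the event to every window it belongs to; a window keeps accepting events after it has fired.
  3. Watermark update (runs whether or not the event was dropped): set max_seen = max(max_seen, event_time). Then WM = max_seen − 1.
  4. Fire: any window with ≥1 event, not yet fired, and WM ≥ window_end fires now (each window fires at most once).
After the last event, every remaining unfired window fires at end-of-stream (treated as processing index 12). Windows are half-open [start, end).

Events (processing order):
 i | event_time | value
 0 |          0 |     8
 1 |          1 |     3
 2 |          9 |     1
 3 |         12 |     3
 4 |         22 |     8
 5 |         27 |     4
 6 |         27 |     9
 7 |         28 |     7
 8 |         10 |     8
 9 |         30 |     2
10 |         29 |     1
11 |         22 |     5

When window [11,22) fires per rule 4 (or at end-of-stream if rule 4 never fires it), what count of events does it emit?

1

i=0 t=0 v=8: → [0,11); WM=-1
i=1 t=1 v=3: → [0,11); WM=0
i=2 t=9 v=1: → [0,11); WM=8
i=3 t=12 v=3: → [11,22); WM=11; [0,11) fires=3
i=4 t=22 v=8: → [22,33); WM=21
i=5 t=27 v=4: → [22,33); WM=26; [11,22) fires=1
i=6 t=27 v=9: → [22,33); WM=26
i=7 t=28 v=7: → [22,33); WM=27
i=8 t=10 v=8: DROP (t<27-4); WM=27
i=9 t=30 v=2: → [22,33); WM=29
i=10 t=29 v=1: → [22,33); WM=29
i=11 t=22 v=5: DROP (t<29-4); WM=29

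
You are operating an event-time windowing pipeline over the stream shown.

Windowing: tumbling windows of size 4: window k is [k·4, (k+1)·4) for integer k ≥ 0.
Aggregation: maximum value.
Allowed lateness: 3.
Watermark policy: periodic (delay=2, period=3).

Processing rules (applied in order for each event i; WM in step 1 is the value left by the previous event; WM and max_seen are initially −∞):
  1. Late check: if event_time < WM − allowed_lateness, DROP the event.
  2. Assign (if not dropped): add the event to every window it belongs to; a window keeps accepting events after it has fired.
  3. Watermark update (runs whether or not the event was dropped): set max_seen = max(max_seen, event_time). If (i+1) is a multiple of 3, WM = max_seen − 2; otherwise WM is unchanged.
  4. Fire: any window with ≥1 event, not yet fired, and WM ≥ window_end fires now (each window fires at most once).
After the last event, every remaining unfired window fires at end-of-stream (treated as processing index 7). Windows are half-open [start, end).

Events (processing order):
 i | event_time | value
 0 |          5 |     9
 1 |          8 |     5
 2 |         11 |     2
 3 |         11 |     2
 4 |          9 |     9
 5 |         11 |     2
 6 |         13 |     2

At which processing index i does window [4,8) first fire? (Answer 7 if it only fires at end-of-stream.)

2

i=0 t=5 v=9: → [4,8); WM=−∞
i=1 t=8 v=5: → [8,12); WM=−∞
i=2 t=11 v=2: → [8,12); WM=9; [4,8) fires=9
i=3 t=11 v=2: → [8,12); WM=9
i=4 t=9 v=9: → [8,12); WM=9
i=5 t=11 v=2: → [8,12); WM=9
i=6 t=13 v=2: → [12,16); WM=9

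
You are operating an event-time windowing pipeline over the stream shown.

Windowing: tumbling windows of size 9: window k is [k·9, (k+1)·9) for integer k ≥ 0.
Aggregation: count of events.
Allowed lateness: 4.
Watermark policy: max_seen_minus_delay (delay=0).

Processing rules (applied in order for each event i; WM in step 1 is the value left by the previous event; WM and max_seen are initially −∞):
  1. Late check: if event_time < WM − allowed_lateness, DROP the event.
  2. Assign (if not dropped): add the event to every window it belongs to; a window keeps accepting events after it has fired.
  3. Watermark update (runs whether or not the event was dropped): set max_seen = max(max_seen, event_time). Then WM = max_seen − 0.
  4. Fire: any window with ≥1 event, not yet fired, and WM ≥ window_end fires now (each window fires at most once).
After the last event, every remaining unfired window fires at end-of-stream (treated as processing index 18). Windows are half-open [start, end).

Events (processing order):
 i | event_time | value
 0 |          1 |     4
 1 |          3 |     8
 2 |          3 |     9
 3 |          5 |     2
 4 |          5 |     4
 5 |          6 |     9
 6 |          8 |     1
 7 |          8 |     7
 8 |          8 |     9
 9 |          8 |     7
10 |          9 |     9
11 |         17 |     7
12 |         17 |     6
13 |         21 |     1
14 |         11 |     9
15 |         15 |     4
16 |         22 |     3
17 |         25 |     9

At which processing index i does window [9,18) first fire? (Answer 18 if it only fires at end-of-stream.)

13

i=0 t=1 v=4: → [0,9); WM=1
i=1 t=3 v=8: → [0,9); WM=3
i=2 t=3 v=9: → [0,9); WM=3
i=3 t=5 v=2: → [0,9); WM=5
i=4 t=5 v=4: → [0,9); WM=5
i=5 t=6 v=9: → [0,9); WM=6
i=6 t=8 v=1: → [0,9); WM=8
i=7 t=8 v=7: → [0,9); WM=8
i=8 t=8 v=9: → [0,9); WM=8
i=9 t=8 v=7: → [0,9); WM=8
i=10 t=9 v=9: → [9,18); WM=9; [0,9) fires=10
i=11 t=17 v=7: → [9,18); WM=17
i=12 t=17 v=6: → [9,18); WM=17
i=13 t=21 v=1: → [18,27); WM=21; [9,18) fires=3
i=14 t=11 v=9: DROP (t<21-4); WM=21
i=15 t=15 v=4: DROP (t<21-4); WM=21
i=16 t=22 v=3: → [18,27); WM=22
i=17 t=25 v=9: → [18,27); WM=25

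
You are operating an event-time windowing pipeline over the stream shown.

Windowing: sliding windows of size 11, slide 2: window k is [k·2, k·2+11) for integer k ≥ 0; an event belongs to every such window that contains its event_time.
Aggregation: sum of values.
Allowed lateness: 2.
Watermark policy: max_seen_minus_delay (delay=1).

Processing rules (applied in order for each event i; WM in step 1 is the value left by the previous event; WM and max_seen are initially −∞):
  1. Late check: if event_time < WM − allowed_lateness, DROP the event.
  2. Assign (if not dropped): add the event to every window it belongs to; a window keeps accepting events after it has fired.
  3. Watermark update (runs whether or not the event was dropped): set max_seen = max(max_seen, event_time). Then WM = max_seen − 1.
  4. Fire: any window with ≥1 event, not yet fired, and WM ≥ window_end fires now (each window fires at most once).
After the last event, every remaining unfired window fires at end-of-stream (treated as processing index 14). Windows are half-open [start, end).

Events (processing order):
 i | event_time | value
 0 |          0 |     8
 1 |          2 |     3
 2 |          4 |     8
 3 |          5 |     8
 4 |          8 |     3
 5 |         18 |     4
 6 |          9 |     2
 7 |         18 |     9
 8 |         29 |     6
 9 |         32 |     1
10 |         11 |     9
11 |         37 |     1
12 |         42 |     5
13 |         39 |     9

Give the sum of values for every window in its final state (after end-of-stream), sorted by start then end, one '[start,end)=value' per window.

[0,11)=30 [2,13)=22 [4,15)=19 [6,17)=3 [8,19)=16 [10,21)=13 [12,23)=13 [14,25)=13 [16,27)=13 [18,29)=13 [20,31)=6 [22,33)=7 [24,35)=7 [26,37)=7 [28,39)=8 [30,41)=11 [32,43)=16 [34,45)=15 [36,47)=15 [38,49)=14 [40,51)=5 [42,53)=5

i=0 t=0 v=8: → [0,11); WM=-1
i=1 t=2 v=3: → [2,13),[0,11); WM=1
i=2 t=4 v=8: → [4,15),[2,13),[0,11); WM=3
i=3 t=5 v=8: → [4,15),[2,13),[0,11); WM=4
i=4 t=8 v=3: → [8,19),[6,17),[4,15),[2,13),[0,11); WM=7
i=5 t=18 v=4: → [18,29),[16,27),[14,25),[12,23),[10,21),[8,19); WM=17; [0,11) fires=30 [2,13) fires=22 [4,15) fires=19 [6,17) fires=3
i=6 t=9 v=2: DROP (t<17-2); WM=17
i=7 t=18 v=9: → [18,29),[16,27),[14,25),[12,23),[10,21),[8,19); WM=17
i=8 t=29 v=6: → [28,39),[26,37),[24,35),[22,33),[20,31); WM=28; [8,19) fires=16 [10,21) fires=13 [12,23) fires=13 [14,25) fires=13 [16,27) fires=13
i=9 t=32 v=1: → [32,43),[30,41),[28,39),[26,37),[24,35),[22,33); WM=31; [18,29) fires=13 [20,31) fires=6
i=10 t=11 v=9: DROP (t<31-2); WM=31
i=11 t=37 v=1: → [36,47),[34,45),[32,43),[30,41),[28,39); WM=36; [22,33) fires=7 [24,35) fires=7
i=12 t=42 v=5: → [42,53),[40,51),[38,49),[36,47),[34,45),[32,43); WM=41; [26,37) fires=7 [28,39) fires=8 [30,41) fires=2
i=13 t=39 v=9: → [38,49),[36,47),[34,45),[32,43),[30,41); WM=41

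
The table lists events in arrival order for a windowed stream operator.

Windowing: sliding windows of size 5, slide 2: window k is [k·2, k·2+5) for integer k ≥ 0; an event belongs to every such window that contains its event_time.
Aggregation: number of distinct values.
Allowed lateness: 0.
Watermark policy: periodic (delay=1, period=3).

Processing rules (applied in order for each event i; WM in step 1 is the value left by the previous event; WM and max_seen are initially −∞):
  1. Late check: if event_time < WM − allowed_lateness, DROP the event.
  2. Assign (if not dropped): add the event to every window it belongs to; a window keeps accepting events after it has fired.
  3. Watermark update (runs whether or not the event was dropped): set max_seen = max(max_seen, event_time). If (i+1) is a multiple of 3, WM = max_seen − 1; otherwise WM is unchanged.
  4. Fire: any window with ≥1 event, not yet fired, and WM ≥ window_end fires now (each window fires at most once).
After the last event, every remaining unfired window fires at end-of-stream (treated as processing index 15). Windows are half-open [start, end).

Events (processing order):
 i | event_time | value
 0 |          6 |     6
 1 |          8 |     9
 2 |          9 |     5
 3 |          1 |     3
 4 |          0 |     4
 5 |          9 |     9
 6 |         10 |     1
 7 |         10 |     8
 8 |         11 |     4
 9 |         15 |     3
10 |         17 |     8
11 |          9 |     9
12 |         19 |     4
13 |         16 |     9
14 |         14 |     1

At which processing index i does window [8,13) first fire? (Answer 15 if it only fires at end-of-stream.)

11

i=0 t=6 v=6: → [6,11),[4,9),[2,7); WM=−∞
i=1 t=8 v=9: → [8,13),[6,11),[4,9); WM=−∞
i=2 t=9 v=5: → [8,13),[6,11); WM=8; [2,7) fires=1
i=3 t=1 v=3: DROP (t<8-0); WM=8
i=4 t=0 v=4: DROP (t<8-0); WM=8
i=5 t=9 v=9: → [8,13),[6,11); WM=8
i=6 t=10 v=1: → [10,15),[8,13),[6,11); WM=8
i=7 t=10 v=8: → [10,15),[8,13),[6,11); WM=8
i=8 t=11 v=4: → [10,15),[8,13); WM=10; [4,9) fires=2
i=9 t=15 v=3: → [14,19),[12,17); WM=10
i=10 t=17 v=8: → [16,21),[14,19); WM=10
i=11 t=9 v=9: DROP (t<10-0); WM=16; [6,11) fires=5 [8,13) fires=5 [10,15) fires=3
i=12 t=19 v=4: → [18,23),[16,21); WM=16
i=13 t=16 v=9: → [16,21),[14,19),[12,17); WM=16
i=14 t=14 v=1: DROP (t<16-0); WM=18; [12,17) fires=2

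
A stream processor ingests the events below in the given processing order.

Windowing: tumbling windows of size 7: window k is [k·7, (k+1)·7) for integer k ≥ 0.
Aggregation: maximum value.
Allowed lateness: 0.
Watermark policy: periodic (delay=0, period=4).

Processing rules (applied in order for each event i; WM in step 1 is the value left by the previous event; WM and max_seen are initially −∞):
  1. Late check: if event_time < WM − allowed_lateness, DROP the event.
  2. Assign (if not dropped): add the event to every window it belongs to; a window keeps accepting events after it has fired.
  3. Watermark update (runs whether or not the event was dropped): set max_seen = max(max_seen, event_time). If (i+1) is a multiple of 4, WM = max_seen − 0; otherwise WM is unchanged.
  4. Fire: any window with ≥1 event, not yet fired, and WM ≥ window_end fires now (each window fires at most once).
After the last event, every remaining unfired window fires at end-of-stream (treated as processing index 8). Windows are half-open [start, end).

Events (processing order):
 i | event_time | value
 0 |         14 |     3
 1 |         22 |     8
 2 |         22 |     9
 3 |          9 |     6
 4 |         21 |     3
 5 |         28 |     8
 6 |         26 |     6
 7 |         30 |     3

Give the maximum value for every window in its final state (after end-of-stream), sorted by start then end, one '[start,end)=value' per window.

i=0 t=14 v=3: → [14,21); WM=−∞
i=1 t=22 v=8: → [21,28); WM=−∞
i=2 t=22 v=9: → [21,28); WM=−∞
i=3 t=9 v=6: → [7,14); WM=22; [7,14) fires=6 [14,21) fires=3
i=4 t=21 v=3: DROP (t<22-0); WM=22
i=5 t=28 v=8: → [28,35); WM=22
i=6 t=26 v=6: → [21,28); WM=22
i=7 t=30 v=3: → [28,35); WM=30; [21,28) fires=9

[7,14)=6 [14,21)=3 [21,28)=9 [28,35)=8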